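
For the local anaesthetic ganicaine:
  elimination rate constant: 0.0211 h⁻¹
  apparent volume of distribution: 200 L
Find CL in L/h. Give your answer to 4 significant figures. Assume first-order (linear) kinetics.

4.220 L/h

CL = k × Vd = 0.0211 × 200 = 4.220 L/h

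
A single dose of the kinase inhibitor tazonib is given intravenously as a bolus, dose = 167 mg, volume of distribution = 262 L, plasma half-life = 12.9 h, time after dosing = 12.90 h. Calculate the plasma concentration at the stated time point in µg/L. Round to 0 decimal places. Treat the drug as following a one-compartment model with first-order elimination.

319 µg/L

C₀ = Dose / Vd = 167.0 / 262 = 0.6374 mg/L
k = ln2 / t½ = 0.693147 / 12.9 = 0.05373 h⁻¹
t / t½ = 12.90 / 12.9 = 1 half-lives
C = C₀ × (1/2)^1 = 0.6374 × 0.5000 = 0.3187 mg/L
Convert: 0.3187 mg/L × 1000 = 318.7 µg/L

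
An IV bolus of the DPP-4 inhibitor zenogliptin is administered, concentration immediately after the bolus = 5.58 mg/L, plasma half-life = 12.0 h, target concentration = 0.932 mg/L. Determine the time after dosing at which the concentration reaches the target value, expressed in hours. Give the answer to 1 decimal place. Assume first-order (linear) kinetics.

31.0 h

k = ln2 / t½ = 0.693147 / 12.0 = 0.05776 h⁻¹
t = ln(C₀ / C) / k = ln(5.580 / 0.932) / 0.05776
  = ln(5.987) / 0.05776 = 1.790 / 0.05776 = 30.99 h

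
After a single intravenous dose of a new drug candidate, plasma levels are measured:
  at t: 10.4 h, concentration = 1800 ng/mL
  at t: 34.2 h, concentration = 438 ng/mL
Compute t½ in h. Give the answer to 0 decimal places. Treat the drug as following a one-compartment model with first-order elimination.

12 h

k = ln(C₁/C₂) / (t₂ − t₁) = ln(1800/438) / (34.2 − 10.4)
  = 1.413 / 23.80 = 0.05937 h⁻¹
t½ = ln2 / k = 0.693147 / 0.05937 = 11.68 h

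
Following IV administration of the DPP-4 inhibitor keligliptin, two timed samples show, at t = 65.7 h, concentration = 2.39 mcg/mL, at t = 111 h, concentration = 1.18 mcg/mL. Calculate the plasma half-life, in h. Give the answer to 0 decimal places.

k = ln(C₁/C₂) / (t₂ − t₁) = ln(2.39/1.18) / (111 − 65.7)
  = 0.7058 / 45.30 = 0.01558 h⁻¹
t½ = ln2 / k = 0.693147 / 0.01558 = 44.49 h

44 h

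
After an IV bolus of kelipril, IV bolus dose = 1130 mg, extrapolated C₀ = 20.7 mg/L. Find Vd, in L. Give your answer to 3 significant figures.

54.6 L

Vd = Dose / C₀ = 1130 / 20.7 = 54.59 L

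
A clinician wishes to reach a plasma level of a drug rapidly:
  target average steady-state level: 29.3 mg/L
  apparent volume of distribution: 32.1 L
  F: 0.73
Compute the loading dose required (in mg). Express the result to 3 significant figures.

LD = Css × Vd / F = 29.3 × 32.1 / 0.73 = 1288 mg

1290 mg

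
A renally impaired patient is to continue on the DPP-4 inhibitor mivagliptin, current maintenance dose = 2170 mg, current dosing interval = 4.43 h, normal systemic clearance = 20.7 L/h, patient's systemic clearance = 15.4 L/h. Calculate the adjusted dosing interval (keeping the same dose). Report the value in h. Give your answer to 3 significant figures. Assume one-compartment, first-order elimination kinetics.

To keep the same average steady-state level, dosing rate must scale with clearance.
CL ratio = 15.4 / 20.7 = 0.7440
New interval (same dose) = 4.43 / 0.7440 = 5.954 h

5.95 h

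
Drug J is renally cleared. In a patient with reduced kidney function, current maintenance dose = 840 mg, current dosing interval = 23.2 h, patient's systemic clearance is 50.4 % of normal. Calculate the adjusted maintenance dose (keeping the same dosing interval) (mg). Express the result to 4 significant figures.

423.4 mg

To keep the same average steady-state level, dosing rate must scale with clearance.
CL ratio = 50.4 / 100 = 0.5040
New dose (same interval) = 840 × 0.5040 = 423.4 mg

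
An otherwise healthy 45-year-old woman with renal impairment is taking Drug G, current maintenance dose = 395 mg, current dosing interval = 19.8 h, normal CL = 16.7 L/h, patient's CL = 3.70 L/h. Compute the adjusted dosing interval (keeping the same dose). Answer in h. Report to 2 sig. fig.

To keep the same average steady-state level, dosing rate must scale with clearance.
CL ratio = 3.70 / 16.7 = 0.2216
New interval (same dose) = 19.8 / 0.2216 = 89.35 h

89 h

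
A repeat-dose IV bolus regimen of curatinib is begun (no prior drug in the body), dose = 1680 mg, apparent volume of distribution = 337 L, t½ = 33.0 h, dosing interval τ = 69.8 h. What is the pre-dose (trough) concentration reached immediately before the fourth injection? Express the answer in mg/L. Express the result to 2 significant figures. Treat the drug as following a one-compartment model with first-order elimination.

C₀ per dose = Dose / Vd = 1680 / 337 = 4.985 mg/L
k = ln2 / t½ = 0.693147 / 33.0 = 0.02100 h⁻¹
Fraction remaining after one interval: r = e^(−kτ) = e^(−0.02100 × 69.8) = 0.2309
Before dose 4, 3 doses have been given (aged 1τ, 2τ, 3τ).
C_trough = C₀ × (r + r² + … + r^3) = C₀ × r(1−r^3)/(1−r)
        = 4.985 × 0.2309 × (1 − 0.01231) / (1 − 0.2309) = 1.478 mg/L

1.5 mg/L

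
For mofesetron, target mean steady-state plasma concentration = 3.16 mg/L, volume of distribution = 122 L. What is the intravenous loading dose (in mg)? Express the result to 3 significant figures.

386 mg

LD = Css × Vd = 3.16 × 122 = 385.5 mg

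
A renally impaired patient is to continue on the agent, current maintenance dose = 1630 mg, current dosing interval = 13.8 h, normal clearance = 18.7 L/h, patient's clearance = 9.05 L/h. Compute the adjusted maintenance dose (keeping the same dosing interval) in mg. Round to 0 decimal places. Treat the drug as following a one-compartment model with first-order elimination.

To keep the same average steady-state level, dosing rate must scale with clearance.
CL ratio = 9.05 / 18.7 = 0.4840
New dose (same interval) = 1630 × 0.4840 = 788.9 mg

789 mg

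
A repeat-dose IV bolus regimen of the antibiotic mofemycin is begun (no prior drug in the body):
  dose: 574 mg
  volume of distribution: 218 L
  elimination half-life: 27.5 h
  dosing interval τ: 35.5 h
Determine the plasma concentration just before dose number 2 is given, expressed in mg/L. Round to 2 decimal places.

C₀ per dose = Dose / Vd = 574 / 218 = 2.633 mg/L
k = ln2 / t½ = 0.693147 / 27.5 = 0.02521 h⁻¹
Fraction remaining after one interval: r = e^(−kτ) = e^(−0.02521 × 35.5) = 0.4086
Before dose 2, 1 dose has been given (aged 1τ).
C_trough = C₀ × r = 2.633 × 0.4086 = 1.076 mg/L

1.08 mg/L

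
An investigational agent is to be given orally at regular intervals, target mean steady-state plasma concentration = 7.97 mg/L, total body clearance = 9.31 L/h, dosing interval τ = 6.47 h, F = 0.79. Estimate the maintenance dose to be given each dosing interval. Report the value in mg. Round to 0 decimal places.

At steady state, F × (Dose/τ) = Css × CL.
Dose = Css × CL × τ / F = 7.97 × 9.310 × 6.47 / 0.79 = 607.7 mg

608 mg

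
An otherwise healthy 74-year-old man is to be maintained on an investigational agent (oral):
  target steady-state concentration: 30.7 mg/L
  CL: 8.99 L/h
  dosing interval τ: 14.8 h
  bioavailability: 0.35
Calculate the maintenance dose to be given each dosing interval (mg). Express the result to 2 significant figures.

12000 mg

At steady state, F × (Dose/τ) = Css × CL.
Dose = Css × CL × τ / F = 30.7 × 8.990 × 14.8 / 0.35 = 11670 mg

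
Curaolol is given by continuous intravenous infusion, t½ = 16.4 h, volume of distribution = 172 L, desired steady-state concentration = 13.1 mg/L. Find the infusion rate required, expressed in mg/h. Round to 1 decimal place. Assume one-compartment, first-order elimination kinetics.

k = ln2 / t½ = 0.693147 / 16.4 = 0.04227 h⁻¹
CL = k × Vd = 0.04227 × 172 = 7.270 L/h
At steady state, infusion rate R₀ = Css × CL = 13.1 × 7.270 = 95.24 mg/h

95.2 mg/h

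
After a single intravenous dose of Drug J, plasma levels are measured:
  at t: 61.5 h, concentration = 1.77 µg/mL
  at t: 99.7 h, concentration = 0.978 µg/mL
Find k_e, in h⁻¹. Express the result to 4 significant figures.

0.01553 h⁻¹

k = ln(C₁/C₂) / (t₂ − t₁) = ln(1.77/0.978) / (99.7 − 61.5)
  = 0.5932 / 38.20 = 0.01553 h⁻¹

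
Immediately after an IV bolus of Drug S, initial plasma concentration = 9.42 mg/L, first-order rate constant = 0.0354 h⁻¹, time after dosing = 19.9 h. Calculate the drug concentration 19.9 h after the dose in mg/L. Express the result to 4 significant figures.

C = C₀ · e^(−k·t) = 9.420 × e^(−0.03540 × 19.9)
  = 9.420 × 0.4944 = 4.657 mg/L

4.657 mg/L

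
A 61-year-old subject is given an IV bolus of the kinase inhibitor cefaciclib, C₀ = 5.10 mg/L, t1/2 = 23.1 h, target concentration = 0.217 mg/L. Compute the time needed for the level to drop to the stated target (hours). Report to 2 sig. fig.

k = ln2 / t½ = 0.693147 / 23.1 = 0.03001 h⁻¹
t = ln(C₀ / C) / k = ln(5.100 / 0.217) / 0.03001
  = ln(23.50) / 0.03001 = 3.157 / 0.03001 = 105.2 h

110 h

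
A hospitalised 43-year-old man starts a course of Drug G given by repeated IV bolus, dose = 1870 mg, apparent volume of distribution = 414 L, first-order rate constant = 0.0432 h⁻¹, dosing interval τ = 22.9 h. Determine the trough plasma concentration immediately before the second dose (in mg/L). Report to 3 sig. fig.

1.68 mg/L

C₀ per dose = Dose / Vd = 1870 / 414 = 4.517 mg/L
Fraction remaining after one interval: r = e^(−kτ) = e^(−0.04320 × 22.9) = 0.3718
Before dose 2, 1 dose has been given (aged 1τ).
C_trough = C₀ × r = 4.517 × 0.3718 = 1.679 mg/L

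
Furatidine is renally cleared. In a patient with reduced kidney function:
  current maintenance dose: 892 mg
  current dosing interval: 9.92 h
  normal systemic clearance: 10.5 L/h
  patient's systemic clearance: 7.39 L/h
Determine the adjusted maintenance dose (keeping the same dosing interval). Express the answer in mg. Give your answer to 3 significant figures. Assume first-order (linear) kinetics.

628 mg

To keep the same average steady-state level, dosing rate must scale with clearance.
CL ratio = 7.39 / 10.5 = 0.7038
New dose (same interval) = 892 × 0.7038 = 627.8 mg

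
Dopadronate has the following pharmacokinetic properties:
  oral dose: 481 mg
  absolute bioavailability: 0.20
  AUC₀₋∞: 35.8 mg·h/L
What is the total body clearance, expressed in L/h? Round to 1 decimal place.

CL = F·Dose / AUC = 0.20 × 481 / 35.8 = 2.687 L/h

2.7 L/h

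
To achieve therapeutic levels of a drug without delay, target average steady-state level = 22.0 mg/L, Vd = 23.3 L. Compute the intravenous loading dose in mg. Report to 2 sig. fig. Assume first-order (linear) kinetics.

510 mg

LD = Css × Vd = 22.0 × 23.3 = 512.6 mg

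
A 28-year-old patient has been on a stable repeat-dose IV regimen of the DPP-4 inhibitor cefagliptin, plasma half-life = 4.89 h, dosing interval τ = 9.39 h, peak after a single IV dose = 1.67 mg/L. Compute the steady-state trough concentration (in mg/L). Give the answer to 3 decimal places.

k = ln2 / t½ = 0.693147 / 4.89 = 0.1417 h⁻¹
e^(−kτ) = e^(−0.1417 × 9.39) = 0.2643
Accumulation ratio R = 1 / (1 − e^(−kτ)) = 1 / (1 − 0.2643) = 1.359
Steady-state trough = C₀ × R × e^(−kτ) = 1.67 × 1.359 × 0.2643 = 0.5998 mg/L

0.600 mg/L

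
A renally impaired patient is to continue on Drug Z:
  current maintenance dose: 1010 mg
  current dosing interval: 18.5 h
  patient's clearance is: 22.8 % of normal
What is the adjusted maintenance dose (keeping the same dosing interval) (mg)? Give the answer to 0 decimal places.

230 mg

To keep the same average steady-state level, dosing rate must scale with clearance.
CL ratio = 22.8 / 100 = 0.2280
New dose (same interval) = 1010 × 0.2280 = 230.3 mg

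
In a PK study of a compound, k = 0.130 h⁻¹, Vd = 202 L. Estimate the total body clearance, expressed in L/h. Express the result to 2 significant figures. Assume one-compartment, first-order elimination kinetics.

CL = k × Vd = 0.130 × 202 = 26.26 L/h

26 L/h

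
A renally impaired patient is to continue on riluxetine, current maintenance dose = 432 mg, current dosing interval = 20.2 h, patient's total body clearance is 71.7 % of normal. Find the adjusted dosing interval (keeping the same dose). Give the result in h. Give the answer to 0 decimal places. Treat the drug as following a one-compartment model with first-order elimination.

To keep the same average steady-state level, dosing rate must scale with clearance.
CL ratio = 71.7 / 100 = 0.7170
New interval (same dose) = 20.2 / 0.7170 = 28.17 h

28 h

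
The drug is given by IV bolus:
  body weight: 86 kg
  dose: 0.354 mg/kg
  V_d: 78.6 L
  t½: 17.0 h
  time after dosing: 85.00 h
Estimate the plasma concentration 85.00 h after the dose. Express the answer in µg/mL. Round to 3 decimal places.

0.012 µg/mL

Total dose = 0.354 × 86 = 30.44 mg
C₀ = Dose / Vd = 30.44 / 78.6 = 0.3873 mg/L
k = ln2 / t½ = 0.693147 / 17.0 = 0.04077 h⁻¹
t / t½ = 85.00 / 17.0 = 5 half-lives
C = C₀ × (1/2)^5 = 0.3873 × 0.03125 = 0.01210 mg/L
(0.01210 mg/L = 0.01210 µg/mL)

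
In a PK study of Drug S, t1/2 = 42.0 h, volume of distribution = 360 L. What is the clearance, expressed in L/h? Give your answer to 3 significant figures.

k = ln2 / t½ = 0.693147 / 42.0 = 0.01650 h⁻¹
CL = k × Vd = 0.01650 × 360 = 5.940 L/h

5.94 L/h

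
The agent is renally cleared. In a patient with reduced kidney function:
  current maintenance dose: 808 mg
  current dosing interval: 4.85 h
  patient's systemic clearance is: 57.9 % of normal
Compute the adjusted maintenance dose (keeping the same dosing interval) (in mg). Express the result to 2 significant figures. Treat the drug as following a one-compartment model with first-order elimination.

470 mg

To keep the same average steady-state level, dosing rate must scale with clearance.
CL ratio = 57.9 / 100 = 0.5790
New dose (same interval) = 808 × 0.5790 = 467.8 mg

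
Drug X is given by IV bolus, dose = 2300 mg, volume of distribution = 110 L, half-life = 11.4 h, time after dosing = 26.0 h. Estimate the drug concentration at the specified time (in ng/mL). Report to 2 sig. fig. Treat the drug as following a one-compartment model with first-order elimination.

C₀ = Dose / Vd = 2300 / 110 = 20.91 mg/L
k = ln2 / t½ = 0.693147 / 11.4 = 0.06080 h⁻¹
C = C₀ · e^(−k·t) = 20.91 × e^(−0.06080 × 26.0)
  = 20.91 × 0.2058 = 4.303 mg/L
Convert: 4.303 mg/L × 1000 = 4303 ng/mL

4300 ng/mL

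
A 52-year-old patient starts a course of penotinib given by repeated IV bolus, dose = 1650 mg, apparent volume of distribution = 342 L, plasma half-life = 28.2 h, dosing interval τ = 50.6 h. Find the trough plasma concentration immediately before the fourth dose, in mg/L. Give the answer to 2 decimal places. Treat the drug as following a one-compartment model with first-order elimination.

1.91 mg/L

C₀ per dose = Dose / Vd = 1650 / 342 = 4.825 mg/L
k = ln2 / t½ = 0.693147 / 28.2 = 0.02458 h⁻¹
Fraction remaining after one interval: r = e^(−kτ) = e^(−0.02458 × 50.6) = 0.2883
Before dose 4, 3 doses have been given (aged 1τ, 2τ, 3τ).
C_trough = C₀ × (r + r² + … + r^3) = C₀ × r(1−r^3)/(1−r)
        = 4.825 × 0.2883 × (1 − 0.02396) / (1 − 0.2883) = 1.908 mg/L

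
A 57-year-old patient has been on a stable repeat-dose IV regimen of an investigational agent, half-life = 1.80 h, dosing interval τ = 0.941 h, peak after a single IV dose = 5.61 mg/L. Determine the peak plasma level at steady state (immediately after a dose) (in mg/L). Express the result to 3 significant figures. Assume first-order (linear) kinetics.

k = ln2 / t½ = 0.693147 / 1.80 = 0.3851 h⁻¹
e^(−kτ) = e^(−0.3851 × 0.941) = 0.6960
Accumulation ratio R = 1 / (1 − e^(−kτ)) = 1 / (1 − 0.6960) = 3.289
Steady-state peak = C₀ × R = 5.61 × 3.289 = 18.45 mg/L

18.5 mg/L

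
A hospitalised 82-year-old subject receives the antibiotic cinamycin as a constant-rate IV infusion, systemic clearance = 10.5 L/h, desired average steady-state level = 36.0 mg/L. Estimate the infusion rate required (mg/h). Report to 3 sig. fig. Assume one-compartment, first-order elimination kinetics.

At steady state, infusion rate R₀ = Css × CL = 36.0 × 10.50 = 378.0 mg/h

378 mg/h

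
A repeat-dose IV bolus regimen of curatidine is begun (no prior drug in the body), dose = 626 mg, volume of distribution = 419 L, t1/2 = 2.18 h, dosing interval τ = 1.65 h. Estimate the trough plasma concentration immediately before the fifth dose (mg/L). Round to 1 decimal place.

1.9 mg/L

C₀ per dose = Dose / Vd = 626 / 419 = 1.494 mg/L
k = ln2 / t½ = 0.693147 / 2.18 = 0.3180 h⁻¹
Fraction remaining after one interval: r = e^(−kτ) = e^(−0.3180 × 1.65) = 0.5917
Before dose 5, 4 doses have been given (aged 1τ, 2τ, 3τ, 4τ).
C_trough = C₀ × (r + r² + … + r^4) = C₀ × r(1−r^4)/(1−r)
        = 1.494 × 0.5917 × (1 − 0.1226) / (1 − 0.5917) = 1.900 mg/L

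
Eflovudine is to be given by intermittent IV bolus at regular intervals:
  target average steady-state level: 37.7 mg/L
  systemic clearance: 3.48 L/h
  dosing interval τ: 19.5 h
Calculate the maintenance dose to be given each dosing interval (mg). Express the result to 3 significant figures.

At steady state, Dose/τ = Css × CL.
Dose = Css × CL × τ = 37.7 × 3.480 × 19.5 = 2558 mg

2560 mg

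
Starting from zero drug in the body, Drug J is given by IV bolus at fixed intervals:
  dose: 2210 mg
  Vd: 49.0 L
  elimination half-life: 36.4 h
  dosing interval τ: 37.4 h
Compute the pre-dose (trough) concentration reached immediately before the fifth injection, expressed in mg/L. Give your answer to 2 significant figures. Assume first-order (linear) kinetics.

C₀ per dose = Dose / Vd = 2210 / 49.0 = 45.10 mg/L
k = ln2 / t½ = 0.693147 / 36.4 = 0.01904 h⁻¹
Fraction remaining after one interval: r = e^(−kτ) = e^(−0.01904 × 37.4) = 0.4906
Before dose 5, 4 doses have been given (aged 1τ, 2τ, 3τ, 4τ).
C_trough = C₀ × (r + r² + … + r^4) = C₀ × r(1−r^4)/(1−r)
        = 45.10 × 0.4906 × (1 − 0.05793) / (1 − 0.4906) = 40.92 mg/L

41 mg/L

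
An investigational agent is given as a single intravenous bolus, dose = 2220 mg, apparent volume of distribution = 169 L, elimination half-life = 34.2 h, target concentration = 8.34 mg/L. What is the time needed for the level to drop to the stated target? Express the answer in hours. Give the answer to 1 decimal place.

C₀ = Dose / Vd = 2220 / 169 = 13.14 mg/L
k = ln2 / t½ = 0.693147 / 34.2 = 0.02027 h⁻¹
t = ln(C₀ / C) / k = ln(13.14 / 8.34) / 0.02027
  = ln(1.576) / 0.02027 = 0.4549 / 0.02027 = 22.44 h

22.4 h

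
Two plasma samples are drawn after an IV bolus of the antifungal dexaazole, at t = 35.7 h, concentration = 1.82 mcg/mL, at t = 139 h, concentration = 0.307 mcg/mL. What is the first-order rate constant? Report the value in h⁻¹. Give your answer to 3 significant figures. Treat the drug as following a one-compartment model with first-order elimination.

0.0172 h⁻¹

k = ln(C₁/C₂) / (t₂ − t₁) = ln(1.82/0.307) / (139 − 35.7)
  = 1.780 / 103.3 = 0.01723 h⁻¹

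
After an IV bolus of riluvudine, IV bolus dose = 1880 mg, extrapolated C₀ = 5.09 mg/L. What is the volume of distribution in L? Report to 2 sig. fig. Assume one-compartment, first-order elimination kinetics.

Vd = Dose / C₀ = 1880 / 5.09 = 369.4 L

370 L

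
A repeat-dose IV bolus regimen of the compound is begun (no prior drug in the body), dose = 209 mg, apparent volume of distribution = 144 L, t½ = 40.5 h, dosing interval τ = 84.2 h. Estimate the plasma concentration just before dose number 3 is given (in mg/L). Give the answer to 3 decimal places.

0.425 mg/L

C₀ per dose = Dose / Vd = 209 / 144 = 1.451 mg/L
k = ln2 / t½ = 0.693147 / 40.5 = 0.01711 h⁻¹
Fraction remaining after one interval: r = e^(−kτ) = e^(−0.01711 × 84.2) = 0.2368
Before dose 3, 2 doses have been given (aged 1τ, 2τ).
C_trough = C₀ × (r + r²) = 1.451 × (0.2368 + 0.05607) = 0.4250 mg/L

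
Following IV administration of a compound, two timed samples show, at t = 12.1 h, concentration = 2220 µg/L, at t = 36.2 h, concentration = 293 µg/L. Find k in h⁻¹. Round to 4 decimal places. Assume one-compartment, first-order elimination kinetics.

k = ln(C₁/C₂) / (t₂ − t₁) = ln(2220/293) / (36.2 − 12.1)
  = 2.025 / 24.10 = 0.08402 h⁻¹

0.0840 h⁻¹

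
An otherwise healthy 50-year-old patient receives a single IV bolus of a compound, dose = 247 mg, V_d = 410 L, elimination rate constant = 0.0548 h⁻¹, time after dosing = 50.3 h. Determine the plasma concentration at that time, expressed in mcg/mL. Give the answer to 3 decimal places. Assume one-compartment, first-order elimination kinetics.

0.038 mcg/mL

C₀ = Dose / Vd = 247.0 / 410 = 0.6024 mg/L
C = C₀ · e^(−k·t) = 0.6024 × e^(−0.05480 × 50.3)
  = 0.6024 × 0.06352 = 0.03826 mg/L
(0.03826 mg/L = 0.03826 mcg/mL)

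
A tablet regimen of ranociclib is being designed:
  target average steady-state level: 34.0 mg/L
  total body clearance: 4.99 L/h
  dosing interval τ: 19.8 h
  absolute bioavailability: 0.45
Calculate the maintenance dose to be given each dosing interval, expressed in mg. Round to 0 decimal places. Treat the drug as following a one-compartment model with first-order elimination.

At steady state, F × (Dose/τ) = Css × CL.
Dose = Css × CL × τ / F = 34.0 × 4.990 × 19.8 / 0.45 = 7465 mg

7465 mg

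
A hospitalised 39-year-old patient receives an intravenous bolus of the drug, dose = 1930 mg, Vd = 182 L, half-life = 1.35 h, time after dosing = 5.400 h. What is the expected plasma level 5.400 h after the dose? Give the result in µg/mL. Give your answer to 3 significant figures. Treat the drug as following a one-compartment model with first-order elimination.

0.663 µg/mL

C₀ = Dose / Vd = 1930 / 182 = 10.60 mg/L
k = ln2 / t½ = 0.693147 / 1.35 = 0.5134 h⁻¹
t / t½ = 5.400 / 1.35 = 4 half-lives
C = C₀ × (1/2)^4 = 10.60 × 0.06250 = 0.6625 mg/L
(0.6625 mg/L = 0.6625 µg/mL)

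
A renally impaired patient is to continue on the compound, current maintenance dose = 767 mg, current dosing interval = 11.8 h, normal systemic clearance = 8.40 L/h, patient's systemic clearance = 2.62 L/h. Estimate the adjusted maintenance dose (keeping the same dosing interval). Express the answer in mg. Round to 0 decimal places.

239 mg

To keep the same average steady-state level, dosing rate must scale with clearance.
CL ratio = 2.62 / 8.40 = 0.3119
New dose (same interval) = 767 × 0.3119 = 239.2 mg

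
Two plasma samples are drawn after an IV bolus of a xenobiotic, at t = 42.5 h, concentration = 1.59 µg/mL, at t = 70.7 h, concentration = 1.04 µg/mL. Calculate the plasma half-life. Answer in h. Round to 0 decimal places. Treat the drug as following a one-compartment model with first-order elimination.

46 h

k = ln(C₁/C₂) / (t₂ − t₁) = ln(1.59/1.04) / (70.7 − 42.5)
  = 0.4245 / 28.20 = 0.01505 h⁻¹
t½ = ln2 / k = 0.693147 / 0.01505 = 46.06 h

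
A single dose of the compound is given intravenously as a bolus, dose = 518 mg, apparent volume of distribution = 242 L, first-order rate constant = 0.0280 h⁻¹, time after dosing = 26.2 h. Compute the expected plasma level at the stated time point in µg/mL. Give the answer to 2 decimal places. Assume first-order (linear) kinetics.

C₀ = Dose / Vd = 518.0 / 242 = 2.140 mg/L
C = C₀ · e^(−k·t) = 2.140 × e^(−0.02800 × 26.2)
  = 2.140 × 0.4802 = 1.028 mg/L
(1.028 mg/L = 1.028 µg/mL)

1.03 µg/mL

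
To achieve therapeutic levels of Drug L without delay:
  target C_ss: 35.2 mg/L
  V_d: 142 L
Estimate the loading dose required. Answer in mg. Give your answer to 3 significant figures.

LD = Css × Vd = 35.2 × 142 = 4998 mg

5000 mg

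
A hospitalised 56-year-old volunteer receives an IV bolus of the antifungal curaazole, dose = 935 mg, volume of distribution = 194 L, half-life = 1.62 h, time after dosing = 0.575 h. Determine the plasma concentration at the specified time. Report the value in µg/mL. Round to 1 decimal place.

C₀ = Dose / Vd = 935.0 / 194 = 4.820 mg/L
k = ln2 / t½ = 0.693147 / 1.62 = 0.4279 h⁻¹
C = C₀ · e^(−k·t) = 4.820 × e^(−0.4279 × 0.575)
  = 4.820 × 0.7819 = 3.769 mg/L
(3.769 mg/L = 3.769 µg/mL)

3.8 µg/mL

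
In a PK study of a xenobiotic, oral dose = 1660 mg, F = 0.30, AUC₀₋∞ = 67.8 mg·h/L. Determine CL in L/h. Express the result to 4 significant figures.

CL = F·Dose / AUC = 0.30 × 1660 / 67.8 = 7.345 L/h

7.345 L/h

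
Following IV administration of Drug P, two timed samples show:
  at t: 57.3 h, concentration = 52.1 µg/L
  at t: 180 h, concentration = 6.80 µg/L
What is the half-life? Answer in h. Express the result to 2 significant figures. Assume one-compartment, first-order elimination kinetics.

k = ln(C₁/C₂) / (t₂ − t₁) = ln(52.1/6.80) / (180 − 57.3)
  = 2.036 / 122.7 = 0.01659 h⁻¹
t½ = ln2 / k = 0.693147 / 0.01659 = 41.78 h

42 h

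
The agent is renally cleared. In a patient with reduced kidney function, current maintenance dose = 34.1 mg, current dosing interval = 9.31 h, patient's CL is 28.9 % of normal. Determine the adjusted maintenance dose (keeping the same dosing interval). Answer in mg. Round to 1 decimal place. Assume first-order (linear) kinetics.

9.9 mg

To keep the same average steady-state level, dosing rate must scale with clearance.
CL ratio = 28.9 / 100 = 0.2890
New dose (same interval) = 34.1 × 0.2890 = 9.855 mg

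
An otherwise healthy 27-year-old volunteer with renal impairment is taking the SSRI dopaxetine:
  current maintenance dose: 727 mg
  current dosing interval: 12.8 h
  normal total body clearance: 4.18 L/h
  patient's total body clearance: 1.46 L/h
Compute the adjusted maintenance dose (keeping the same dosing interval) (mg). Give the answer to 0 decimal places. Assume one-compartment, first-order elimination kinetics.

254 mg

To keep the same average steady-state level, dosing rate must scale with clearance.
CL ratio = 1.46 / 4.18 = 0.3493
New dose (same interval) = 727 × 0.3493 = 253.9 mg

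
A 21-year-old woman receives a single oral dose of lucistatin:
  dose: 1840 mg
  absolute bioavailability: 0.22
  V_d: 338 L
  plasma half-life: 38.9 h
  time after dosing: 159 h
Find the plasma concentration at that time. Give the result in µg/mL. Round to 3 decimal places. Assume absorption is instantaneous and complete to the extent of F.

0.070 µg/mL

Amount reaching circulation = F × Dose = 0.22 × 1840 = 404.8 mg
C₀ = F·Dose / Vd = 404.8 / 338 = 1.198 mg/L
k = ln2 / t½ = 0.693147 / 38.9 = 0.01782 h⁻¹
C = C₀ · e^(−k·t) = 1.198 × e^(−0.01782 × 159)
  = 1.198 × 0.05881 = 0.07045 mg/L
(0.07045 mg/L = 0.07045 µg/mL)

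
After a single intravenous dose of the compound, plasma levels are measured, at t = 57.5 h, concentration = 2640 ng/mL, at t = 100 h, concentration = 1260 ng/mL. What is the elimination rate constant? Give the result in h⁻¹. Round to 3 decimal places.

k = ln(C₁/C₂) / (t₂ − t₁) = ln(2640/1260) / (100 − 57.5)
  = 0.7397 / 42.50 = 0.01740 h⁻¹

0.017 h⁻¹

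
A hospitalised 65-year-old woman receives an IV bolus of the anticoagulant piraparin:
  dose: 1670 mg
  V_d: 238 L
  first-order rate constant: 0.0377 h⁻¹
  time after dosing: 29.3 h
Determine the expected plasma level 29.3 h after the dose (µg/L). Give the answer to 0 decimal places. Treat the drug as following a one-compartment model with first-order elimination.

2325 µg/L

C₀ = Dose / Vd = 1670 / 238 = 7.017 mg/L
C = C₀ · e^(−k·t) = 7.017 × e^(−0.03770 × 29.3)
  = 7.017 × 0.3313 = 2.325 mg/L
Convert: 2.325 mg/L × 1000 = 2325 µg/L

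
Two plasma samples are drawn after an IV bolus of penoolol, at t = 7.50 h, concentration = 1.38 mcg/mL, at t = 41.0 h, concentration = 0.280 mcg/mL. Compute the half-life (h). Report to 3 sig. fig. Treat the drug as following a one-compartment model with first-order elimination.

14.6 h

k = ln(C₁/C₂) / (t₂ − t₁) = ln(1.38/0.280) / (41.0 − 7.50)
  = 1.595 / 33.50 = 0.04761 h⁻¹
t½ = ln2 / k = 0.693147 / 0.04761 = 14.56 h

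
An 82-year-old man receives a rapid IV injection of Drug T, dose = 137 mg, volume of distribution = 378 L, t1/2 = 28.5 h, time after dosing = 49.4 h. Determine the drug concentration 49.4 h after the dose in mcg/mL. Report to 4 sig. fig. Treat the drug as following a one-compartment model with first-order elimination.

C₀ = Dose / Vd = 137.0 / 378 = 0.3624 mg/L
k = ln2 / t½ = 0.693147 / 28.5 = 0.02432 h⁻¹
C = C₀ · e^(−k·t) = 0.3624 × e^(−0.02432 × 49.4)
  = 0.3624 × 0.3008 = 0.1090 mg/L
(0.1090 mg/L = 0.1090 mcg/mL)

0.1090 mcg/mL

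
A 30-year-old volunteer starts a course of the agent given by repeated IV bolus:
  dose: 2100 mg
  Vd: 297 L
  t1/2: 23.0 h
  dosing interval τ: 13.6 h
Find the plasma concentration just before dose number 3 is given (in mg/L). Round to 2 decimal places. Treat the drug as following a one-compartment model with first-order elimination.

7.81 mg/L

C₀ per dose = Dose / Vd = 2100 / 297 = 7.071 mg/L
k = ln2 / t½ = 0.693147 / 23.0 = 0.03014 h⁻¹
Fraction remaining after one interval: r = e^(−kτ) = e^(−0.03014 × 13.6) = 0.6637
Before dose 3, 2 doses have been given (aged 1τ, 2τ).
C_trough = C₀ × (r + r²) = 7.071 × (0.6637 + 0.4405) = 7.808 mg/L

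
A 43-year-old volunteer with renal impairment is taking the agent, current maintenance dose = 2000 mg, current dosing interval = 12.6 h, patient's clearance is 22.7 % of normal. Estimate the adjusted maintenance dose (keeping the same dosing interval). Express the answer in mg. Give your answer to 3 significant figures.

To keep the same average steady-state level, dosing rate must scale with clearance.
CL ratio = 22.7 / 100 = 0.2270
New dose (same interval) = 2000 × 0.2270 = 454.0 mg

454 mg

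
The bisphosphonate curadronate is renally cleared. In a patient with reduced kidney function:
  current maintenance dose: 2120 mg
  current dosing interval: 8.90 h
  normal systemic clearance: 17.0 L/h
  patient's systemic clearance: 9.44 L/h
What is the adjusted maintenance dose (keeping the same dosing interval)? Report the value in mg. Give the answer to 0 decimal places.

1177 mg

To keep the same average steady-state level, dosing rate must scale with clearance.
CL ratio = 9.44 / 17.0 = 0.5553
New dose (same interval) = 2120 × 0.5553 = 1177 mg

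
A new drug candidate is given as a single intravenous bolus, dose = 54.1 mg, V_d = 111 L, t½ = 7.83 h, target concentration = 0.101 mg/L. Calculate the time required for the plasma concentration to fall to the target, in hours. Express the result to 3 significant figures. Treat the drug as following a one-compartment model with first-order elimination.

C₀ = Dose / Vd = 54.10 / 111 = 0.4874 mg/L
k = ln2 / t½ = 0.693147 / 7.83 = 0.08852 h⁻¹
t = ln(C₀ / C) / k = ln(0.4874 / 0.101) / 0.08852
  = ln(4.826) / 0.08852 = 1.574 / 0.08852 = 17.78 h

17.8 h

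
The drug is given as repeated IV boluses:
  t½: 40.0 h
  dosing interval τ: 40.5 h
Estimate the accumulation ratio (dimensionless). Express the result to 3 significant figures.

1.98

k = ln2 / t½ = 0.693147 / 40.0 = 0.01733 h⁻¹
e^(−kτ) = e^(−0.01733 × 40.5) = 0.4957
Accumulation ratio R = 1 / (1 − e^(−kτ)) = 1 / (1 − 0.4957) = 1.983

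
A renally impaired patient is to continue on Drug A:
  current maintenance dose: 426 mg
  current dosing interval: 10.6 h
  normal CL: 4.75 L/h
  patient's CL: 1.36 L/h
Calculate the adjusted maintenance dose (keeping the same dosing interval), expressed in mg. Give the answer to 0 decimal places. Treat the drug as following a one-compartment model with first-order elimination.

122 mg

To keep the same average steady-state level, dosing rate must scale with clearance.
CL ratio = 1.36 / 4.75 = 0.2863
New dose (same interval) = 426 × 0.2863 = 122.0 mg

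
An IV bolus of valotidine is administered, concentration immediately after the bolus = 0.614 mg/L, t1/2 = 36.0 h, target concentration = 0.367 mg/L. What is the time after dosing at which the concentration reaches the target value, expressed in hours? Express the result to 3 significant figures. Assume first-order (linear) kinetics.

k = ln2 / t½ = 0.693147 / 36.0 = 0.01925 h⁻¹
t = ln(C₀ / C) / k = ln(0.6140 / 0.367) / 0.01925
  = ln(1.673) / 0.01925 = 0.5146 / 0.01925 = 26.73 h

26.7 h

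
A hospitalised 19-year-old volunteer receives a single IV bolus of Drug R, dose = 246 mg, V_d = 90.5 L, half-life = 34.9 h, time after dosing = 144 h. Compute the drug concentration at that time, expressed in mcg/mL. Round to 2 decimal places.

0.16 mcg/mL

C₀ = Dose / Vd = 246.0 / 90.5 = 2.718 mg/L
k = ln2 / t½ = 0.693147 / 34.9 = 0.01986 h⁻¹
C = C₀ · e^(−k·t) = 2.718 × e^(−0.01986 × 144)
  = 2.718 × 0.05728 = 0.1557 mg/L
(0.1557 mg/L = 0.1557 mcg/mL)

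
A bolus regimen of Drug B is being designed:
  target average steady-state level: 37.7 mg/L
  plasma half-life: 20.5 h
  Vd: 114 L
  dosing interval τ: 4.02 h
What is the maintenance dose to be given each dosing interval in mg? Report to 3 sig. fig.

584 mg

k = ln2 / t½ = 0.693147 / 20.5 = 0.03381 h⁻¹
CL = k × Vd = 0.03381 × 114 = 3.854 L/h
At steady state, Dose/τ = Css × CL.
Dose = Css × CL × τ = 37.7 × 3.854 × 4.02 = 584.1 mg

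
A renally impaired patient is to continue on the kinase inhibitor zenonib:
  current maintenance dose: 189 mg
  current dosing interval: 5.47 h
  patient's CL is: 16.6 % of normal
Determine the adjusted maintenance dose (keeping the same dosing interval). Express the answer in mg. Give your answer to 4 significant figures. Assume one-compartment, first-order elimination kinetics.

To keep the same average steady-state level, dosing rate must scale with clearance.
CL ratio = 16.6 / 100 = 0.1660
New dose (same interval) = 189 × 0.1660 = 31.37 mg

31.37 mg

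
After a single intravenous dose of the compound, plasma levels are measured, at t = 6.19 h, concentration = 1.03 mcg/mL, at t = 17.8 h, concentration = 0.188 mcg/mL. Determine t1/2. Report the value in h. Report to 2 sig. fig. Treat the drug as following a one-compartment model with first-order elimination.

4.7 h

k = ln(C₁/C₂) / (t₂ − t₁) = ln(1.03/0.188) / (17.8 − 6.19)
  = 1.701 / 11.61 = 0.1465 h⁻¹
t½ = ln2 / k = 0.693147 / 0.1465 = 4.731 h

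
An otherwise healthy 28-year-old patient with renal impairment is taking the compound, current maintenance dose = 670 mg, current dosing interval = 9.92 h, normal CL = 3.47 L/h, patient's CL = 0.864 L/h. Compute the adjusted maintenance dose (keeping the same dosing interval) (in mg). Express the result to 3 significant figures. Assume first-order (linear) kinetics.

To keep the same average steady-state level, dosing rate must scale with clearance.
CL ratio = 0.864 / 3.47 = 0.2490
New dose (same interval) = 670 × 0.2490 = 166.8 mg

167 mg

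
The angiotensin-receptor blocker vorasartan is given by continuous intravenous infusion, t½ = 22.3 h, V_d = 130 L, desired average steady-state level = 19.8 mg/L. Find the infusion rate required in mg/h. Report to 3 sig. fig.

k = ln2 / t½ = 0.693147 / 22.3 = 0.03108 h⁻¹
CL = k × Vd = 0.03108 × 130 = 4.040 L/h
At steady state, infusion rate R₀ = Css × CL = 19.8 × 4.040 = 79.99 mg/h

80.0 mg/h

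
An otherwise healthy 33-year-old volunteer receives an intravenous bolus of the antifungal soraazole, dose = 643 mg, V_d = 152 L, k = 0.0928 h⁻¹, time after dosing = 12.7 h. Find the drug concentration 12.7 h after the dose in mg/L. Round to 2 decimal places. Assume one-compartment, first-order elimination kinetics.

C₀ = Dose / Vd = 643.0 / 152 = 4.230 mg/L
C = C₀ · e^(−k·t) = 4.230 × e^(−0.09280 × 12.7)
  = 4.230 × 0.3077 = 1.302 mg/L

1.30 mg/L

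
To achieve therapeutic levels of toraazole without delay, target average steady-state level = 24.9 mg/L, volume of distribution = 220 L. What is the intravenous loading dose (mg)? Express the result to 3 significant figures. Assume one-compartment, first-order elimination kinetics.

LD = Css × Vd = 24.9 × 220 = 5478 mg

5480 mg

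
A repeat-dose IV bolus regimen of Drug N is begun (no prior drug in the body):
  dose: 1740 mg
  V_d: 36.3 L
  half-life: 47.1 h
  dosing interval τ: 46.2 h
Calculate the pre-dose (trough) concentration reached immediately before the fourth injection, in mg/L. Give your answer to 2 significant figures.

43 mg/L

C₀ per dose = Dose / Vd = 1740 / 36.3 = 47.93 mg/L
k = ln2 / t½ = 0.693147 / 47.1 = 0.01472 h⁻¹
Fraction remaining after one interval: r = e^(−kτ) = e^(−0.01472 × 46.2) = 0.5066
Before dose 4, 3 doses have been given (aged 1τ, 2τ, 3τ).
C_trough = C₀ × (r + r² + … + r^3) = C₀ × r(1−r^3)/(1−r)
        = 47.93 × 0.5066 × (1 − 0.1300) / (1 − 0.5066) = 42.81 mg/L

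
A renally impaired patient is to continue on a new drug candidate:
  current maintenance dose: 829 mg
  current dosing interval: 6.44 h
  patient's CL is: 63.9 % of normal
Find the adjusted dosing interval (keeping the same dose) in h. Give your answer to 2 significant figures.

To keep the same average steady-state level, dosing rate must scale with clearance.
CL ratio = 63.9 / 100 = 0.6390
New interval (same dose) = 6.44 / 0.6390 = 10.08 h

10 h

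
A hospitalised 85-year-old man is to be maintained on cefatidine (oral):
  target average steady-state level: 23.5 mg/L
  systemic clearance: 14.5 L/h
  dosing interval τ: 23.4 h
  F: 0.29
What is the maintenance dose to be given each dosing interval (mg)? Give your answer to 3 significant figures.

27500 mg

At steady state, F × (Dose/τ) = Css × CL.
Dose = Css × CL × τ / F = 23.5 × 14.50 × 23.4 / 0.29 = 27500 mg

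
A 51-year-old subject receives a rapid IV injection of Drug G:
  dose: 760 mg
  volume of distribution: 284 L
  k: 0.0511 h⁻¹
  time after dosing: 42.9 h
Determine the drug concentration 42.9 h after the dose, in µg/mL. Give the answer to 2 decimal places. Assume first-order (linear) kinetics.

C₀ = Dose / Vd = 760.0 / 284 = 2.676 mg/L
C = C₀ · e^(−k·t) = 2.676 × e^(−0.05110 × 42.9)
  = 2.676 × 0.1117 = 0.2989 mg/L
(0.2989 mg/L = 0.2989 µg/mL)

0.30 µg/mL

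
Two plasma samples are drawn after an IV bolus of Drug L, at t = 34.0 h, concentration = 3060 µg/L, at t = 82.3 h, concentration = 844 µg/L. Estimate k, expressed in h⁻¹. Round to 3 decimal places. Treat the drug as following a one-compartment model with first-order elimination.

k = ln(C₁/C₂) / (t₂ − t₁) = ln(3060/844) / (82.3 − 34.0)
  = 1.288 / 48.30 = 0.02667 h⁻¹

0.027 h⁻¹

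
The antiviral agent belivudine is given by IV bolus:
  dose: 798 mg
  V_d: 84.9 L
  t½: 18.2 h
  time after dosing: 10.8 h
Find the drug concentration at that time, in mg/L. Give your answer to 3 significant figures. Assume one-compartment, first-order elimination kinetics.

6.23 mg/L

C₀ = Dose / Vd = 798.0 / 84.9 = 9.399 mg/L
k = ln2 / t½ = 0.693147 / 18.2 = 0.03809 h⁻¹
C = C₀ · e^(−k·t) = 9.399 × e^(−0.03809 × 10.8)
  = 9.399 × 0.6627 = 6.229 mg/L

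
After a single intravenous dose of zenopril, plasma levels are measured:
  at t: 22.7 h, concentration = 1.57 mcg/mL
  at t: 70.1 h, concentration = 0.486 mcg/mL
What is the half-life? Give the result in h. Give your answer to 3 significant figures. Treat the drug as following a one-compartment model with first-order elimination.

k = ln(C₁/C₂) / (t₂ − t₁) = ln(1.57/0.486) / (70.1 − 22.7)
  = 1.173 / 47.40 = 0.02475 h⁻¹
t½ = ln2 / k = 0.693147 / 0.02475 = 28.01 h

28.0 h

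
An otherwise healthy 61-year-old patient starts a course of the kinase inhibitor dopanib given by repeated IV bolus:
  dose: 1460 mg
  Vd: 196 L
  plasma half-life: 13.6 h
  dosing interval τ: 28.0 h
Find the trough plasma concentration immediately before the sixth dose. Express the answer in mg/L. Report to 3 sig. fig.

2.35 mg/L

C₀ per dose = Dose / Vd = 1460 / 196 = 7.449 mg/L
k = ln2 / t½ = 0.693147 / 13.6 = 0.05097 h⁻¹
Fraction remaining after one interval: r = e^(−kτ) = e^(−0.05097 × 28.0) = 0.2400
Before dose 6, 5 doses have been given (aged 1τ, 2τ, 3τ, 4τ, 5τ).
C_trough = C₀ × (r + r² + … + r^5) = C₀ × r(1−r^5)/(1−r)
        = 7.449 × 0.2400 × (1 − 0.0007963) / (1 − 0.2400) = 2.350 mg/L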